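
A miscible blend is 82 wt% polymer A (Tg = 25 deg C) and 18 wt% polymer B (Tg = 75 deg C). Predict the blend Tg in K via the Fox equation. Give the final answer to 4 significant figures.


1/Tg = w1/Tg1 + w2/Tg2 (in Kelvin)
Tg1 = 298.15 K, Tg2 = 348.15 K
1/Tg = 0.82/298.15 + 0.18/348.15
Tg = 306.1 K


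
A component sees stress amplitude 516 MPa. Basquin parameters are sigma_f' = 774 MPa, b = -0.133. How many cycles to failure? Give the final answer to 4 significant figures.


sigma_a = sigma_f' * (2*Nf)^b
2*Nf = (sigma_a / sigma_f')^(1/b)
2*Nf = (516 / 774)^(1/-0.133)
2*Nf = 21.086
Nf = 10.54 cycles


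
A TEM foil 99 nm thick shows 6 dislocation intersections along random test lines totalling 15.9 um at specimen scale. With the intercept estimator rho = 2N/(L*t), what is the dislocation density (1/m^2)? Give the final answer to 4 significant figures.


rho = 2N / (L * t)
L = 15.9 um = 1.59e-05 m, t = 99 nm = 9.9e-08 m
rho = 2 * 6 / (1.59e-05 * 9.9e-08)
rho = 7.623e+12 1/m^2


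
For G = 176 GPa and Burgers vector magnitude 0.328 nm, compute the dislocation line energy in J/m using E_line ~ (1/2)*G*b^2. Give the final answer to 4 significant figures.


E = G*b^2/2
b = 0.328 nm = 3.28e-10 m
G = 176 GPa = 1.76e+11 Pa
E = 0.5 * 1.76e+11 * (3.28e-10)^2
E = 9.467e-09 J/m


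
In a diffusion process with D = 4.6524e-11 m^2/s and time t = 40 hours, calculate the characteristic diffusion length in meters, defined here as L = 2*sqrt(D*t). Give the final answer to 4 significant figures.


t = 40 hr = 144000 s
Diffusion length = 2*sqrt(D*t)
= 2*sqrt(4.6524e-11 * 144000)
= 5.177e-03 m


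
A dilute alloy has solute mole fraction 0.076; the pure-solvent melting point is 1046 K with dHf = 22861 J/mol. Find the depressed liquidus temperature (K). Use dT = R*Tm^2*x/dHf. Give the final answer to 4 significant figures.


dT = R*Tm^2*x / dHf
dT = 8.314 * 1046^2 * 0.076 / 22861
dT = 30.2407 K
T_new = 1046 - 30.2407 = 1016 K


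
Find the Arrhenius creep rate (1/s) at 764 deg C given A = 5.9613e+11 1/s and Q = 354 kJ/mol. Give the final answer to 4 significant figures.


rate = A * exp(-Q / (R*T))
T = 764 + 273.15 = 1037.15 K
rate = 5.9613e+11 * exp(-354e3 / (8.314 * 1037.15))
rate = 8.83e-07 1/s


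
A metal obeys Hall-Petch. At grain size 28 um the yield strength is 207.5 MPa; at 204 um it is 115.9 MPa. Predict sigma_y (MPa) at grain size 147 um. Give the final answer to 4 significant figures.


sigma_y = sigma0 + k / sqrt(d)
1/sqrt(d1) = 1/sqrt(2.8e-05) = 188.982;  1/sqrt(d2) = 70.014
k = (sigma1 - sigma2) / (1/sqrt(d1) - 1/sqrt(d2)) = (207.5 - 115.9) / (188.982 - 70.014) = 0.769953 MPa*m^0.5
sigma0 = sigma1 - k/sqrt(d1) = 207.5 - 0.769953*188.982 = 61.9925 MPa
sigma_y(d3) = 61.9925 + 0.769953 / sqrt(1.47e-04) = 125.5 MPa


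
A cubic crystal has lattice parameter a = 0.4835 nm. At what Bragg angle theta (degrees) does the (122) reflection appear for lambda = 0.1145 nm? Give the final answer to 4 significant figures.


d = a / sqrt(h^2+k^2+l^2)
d = 0.4835 / sqrt(9) = 0.161167 nm
lambda = 2*d*sin(theta)  =>  sin(theta) = lambda / (2*d)
sin(theta) = 0.1145 / (2 * 0.161167) = 0.355222
theta = 20.81 deg


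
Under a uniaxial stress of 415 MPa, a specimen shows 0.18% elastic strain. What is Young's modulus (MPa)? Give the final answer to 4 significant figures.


E = sigma / epsilon
epsilon = 0.18% = 1.8e-03
E = 415 / 1.8e-03
E = 230600 MPa


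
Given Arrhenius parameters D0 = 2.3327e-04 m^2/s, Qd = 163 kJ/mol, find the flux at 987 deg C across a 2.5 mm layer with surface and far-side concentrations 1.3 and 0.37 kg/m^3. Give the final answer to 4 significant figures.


Step 1: D = D0 * exp(-Qd/(R*T))
T = 987 + 273.15 = 1260.15 K
D = 2.3327e-04 * exp(-163e3 / (8.314 * 1260.15)) = 4.08395e-11 m^2/s
Step 2: J = D * (C1 - C2) / dx
J = 4.08395e-11 * (1.3 - 0.37) / 2.5e-03
J = 1.519e-08 kg/(m^2*s)


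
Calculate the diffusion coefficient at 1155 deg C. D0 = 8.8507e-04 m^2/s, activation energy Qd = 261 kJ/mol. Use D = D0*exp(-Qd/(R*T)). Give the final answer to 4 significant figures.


D = D0 * exp(-Qd / (R*T))
T = 1428.15 K
D = 8.8507e-04 * exp(-261e3 / (8.314 * 1428.15))
D = 2.515e-13 m^2/s


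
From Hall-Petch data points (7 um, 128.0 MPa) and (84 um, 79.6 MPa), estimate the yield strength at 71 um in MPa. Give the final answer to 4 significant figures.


sigma_y = sigma0 + k / sqrt(d)
1/sqrt(d1) = 1/sqrt(7e-06) = 377.964;  1/sqrt(d2) = 109.109
k = (sigma1 - sigma2) / (1/sqrt(d1) - 1/sqrt(d2)) = (128.0 - 79.6) / (377.964 - 109.109) = 0.180022 MPa*m^0.5
sigma0 = sigma1 - k/sqrt(d1) = 128.0 - 0.180022*377.964 = 59.958 MPa
sigma_y(d3) = 59.958 + 0.180022 / sqrt(7.1e-05) = 81.32 MPa


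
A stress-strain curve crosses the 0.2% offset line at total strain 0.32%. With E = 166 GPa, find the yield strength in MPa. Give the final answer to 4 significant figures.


Offset strain = 0.002
Elastic strain at yield = total_strain - offset = 3.2e-03 - 0.002 = 1.2e-03
sigma_y = E * elastic_strain = 166000 * 1.2e-03
sigma_y = 199.2 MPa


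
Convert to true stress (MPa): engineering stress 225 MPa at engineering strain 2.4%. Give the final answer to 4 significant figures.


sigma_true = sigma_eng * (1 + epsilon_eng)
sigma_true = 225 * (1 + 0.024)
sigma_true = 230.4 MPa


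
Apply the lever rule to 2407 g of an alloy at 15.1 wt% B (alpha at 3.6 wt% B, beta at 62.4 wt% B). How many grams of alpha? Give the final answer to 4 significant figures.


f_alpha = (C_beta - C0) / (C_beta - C_alpha)
f_alpha = (62.4 - 15.1) / (62.4 - 3.6) = 0.804422
m_alpha = f_alpha * m_total = 0.804422 * 2407 = 1936 g


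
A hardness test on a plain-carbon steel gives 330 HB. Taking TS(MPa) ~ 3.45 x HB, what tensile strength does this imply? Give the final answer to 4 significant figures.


TS (MPa) = 3.45 * HB
TS = 3.45 * 330
TS = 1139 MPa


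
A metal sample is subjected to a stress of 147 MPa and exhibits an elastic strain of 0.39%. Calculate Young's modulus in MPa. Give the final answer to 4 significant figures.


E = sigma / epsilon
epsilon = 0.39% = 3.9e-03
E = 147 / 3.9e-03
E = 37690 MPa


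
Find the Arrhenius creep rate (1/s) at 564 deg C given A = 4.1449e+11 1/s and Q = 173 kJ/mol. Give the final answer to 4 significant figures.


rate = A * exp(-Q / (R*T))
T = 564 + 273.15 = 837.15 K
rate = 4.1449e+11 * exp(-173e3 / (8.314 * 837.15))
rate = 6.647 1/s


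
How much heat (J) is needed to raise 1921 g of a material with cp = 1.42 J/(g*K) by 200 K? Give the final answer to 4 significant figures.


Q = m * cp * dT
Q = 1921 * 1.42 * 200
Q = 545600 J


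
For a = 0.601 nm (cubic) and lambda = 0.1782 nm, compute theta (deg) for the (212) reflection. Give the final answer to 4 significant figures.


d = a / sqrt(h^2+k^2+l^2)
d = 0.601 / sqrt(9) = 0.200333 nm
lambda = 2*d*sin(theta)  =>  sin(theta) = lambda / (2*d)
sin(theta) = 0.1782 / (2 * 0.200333) = 0.444759
theta = 26.41 deg


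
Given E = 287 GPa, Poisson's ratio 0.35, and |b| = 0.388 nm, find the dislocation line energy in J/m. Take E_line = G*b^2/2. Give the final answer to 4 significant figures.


Step 1: G = E / (2*(1+nu))
G = 287 / (2*(1+0.35)) = 106.296 GPa = 1.06296e+11 Pa
Step 2: E_line = G*b^2/2
b = 0.388 nm = 3.88e-10 m
E_line = 0.5 * 1.06296e+11 * (3.88e-10)^2 = 8.001e-09 J/m


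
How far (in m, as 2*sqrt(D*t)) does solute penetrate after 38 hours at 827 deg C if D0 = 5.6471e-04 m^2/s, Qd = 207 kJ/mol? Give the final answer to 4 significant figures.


Step 1: D = D0 * exp(-Qd/(R*T))
T = 1100.15 K
D = 5.6471e-04 * exp(-207e3 / (8.314 * 1100.15)) = 8.37917e-14 m^2/s
Step 2: L = 2*sqrt(D*t)
t = 38 h = 136800 s
L = 2*sqrt(8.37917e-14 * 136800) = 2.141e-04 m


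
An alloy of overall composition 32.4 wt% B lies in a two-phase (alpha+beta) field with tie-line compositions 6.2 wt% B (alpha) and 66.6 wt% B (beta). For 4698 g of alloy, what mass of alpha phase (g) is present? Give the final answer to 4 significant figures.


f_alpha = (C_beta - C0) / (C_beta - C_alpha)
f_alpha = (66.6 - 32.4) / (66.6 - 6.2) = 0.566225
m_alpha = f_alpha * m_total = 0.566225 * 4698 = 2660 g


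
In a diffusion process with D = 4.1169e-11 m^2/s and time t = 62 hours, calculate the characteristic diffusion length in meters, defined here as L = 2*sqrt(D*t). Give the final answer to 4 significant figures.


t = 62 hr = 223200 s
Diffusion length = 2*sqrt(D*t)
= 2*sqrt(4.1169e-11 * 223200)
= 6.063e-03 m


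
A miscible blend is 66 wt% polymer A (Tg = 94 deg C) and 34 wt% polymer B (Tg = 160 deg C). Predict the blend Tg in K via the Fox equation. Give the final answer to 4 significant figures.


1/Tg = w1/Tg1 + w2/Tg2 (in Kelvin)
Tg1 = 367.15 K, Tg2 = 433.15 K
1/Tg = 0.66/367.15 + 0.34/433.15
Tg = 387.2 K


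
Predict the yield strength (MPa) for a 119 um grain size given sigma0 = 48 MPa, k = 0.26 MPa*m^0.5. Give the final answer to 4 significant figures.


sigma_y = sigma0 + k / sqrt(d)
d = 119 um = 1.19e-04 m
sigma_y = 48 + 0.26 / sqrt(1.19e-04)
sigma_y = 71.83 MPa


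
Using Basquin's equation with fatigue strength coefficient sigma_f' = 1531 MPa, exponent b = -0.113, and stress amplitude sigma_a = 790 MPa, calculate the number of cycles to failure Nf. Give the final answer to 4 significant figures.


sigma_a = sigma_f' * (2*Nf)^b
2*Nf = (sigma_a / sigma_f')^(1/b)
2*Nf = (790 / 1531)^(1/-0.113)
2*Nf = 349.063
Nf = 174.5 cycles


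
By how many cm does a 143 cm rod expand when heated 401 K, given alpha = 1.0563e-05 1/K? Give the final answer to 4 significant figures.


dL = L0 * alpha * dT
dL = 143 * 1.0563e-05 * 401
dL = 0.6057 cm


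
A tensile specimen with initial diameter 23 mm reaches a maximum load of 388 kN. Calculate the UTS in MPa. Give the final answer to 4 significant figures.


A0 = pi*(d/2)^2 = pi*(23/2)^2 = 415.476 mm^2
UTS = F_max / A0 = 388*1000 / 415.476
UTS = 933.9 MPa


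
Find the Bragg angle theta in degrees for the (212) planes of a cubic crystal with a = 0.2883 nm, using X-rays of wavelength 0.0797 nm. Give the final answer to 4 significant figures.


d = a / sqrt(h^2+k^2+l^2)
d = 0.2883 / sqrt(9) = 0.0961 nm
lambda = 2*d*sin(theta)  =>  sin(theta) = lambda / (2*d)
sin(theta) = 0.0797 / (2 * 0.0961) = 0.414672
theta = 24.5 deg


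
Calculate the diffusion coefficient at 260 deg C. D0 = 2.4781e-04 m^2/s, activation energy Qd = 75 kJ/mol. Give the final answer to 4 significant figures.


D = D0 * exp(-Qd / (R*T))
T = 533.15 K
D = 2.4781e-04 * exp(-75e3 / (8.314 * 533.15))
D = 1.111e-11 m^2/s


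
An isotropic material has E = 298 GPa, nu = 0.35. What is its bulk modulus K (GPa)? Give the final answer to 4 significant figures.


K = E / (3*(1-2*nu))
K = 298 / (3*(1-2*0.35))
K = 331.1 GPa


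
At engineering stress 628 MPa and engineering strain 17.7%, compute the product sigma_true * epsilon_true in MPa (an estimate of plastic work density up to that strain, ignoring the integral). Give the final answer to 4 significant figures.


sigma_true = sigma_eng * (1 + epsilon_eng)
sigma_true = 628 * (1 + 0.177) = 739.156 MPa
epsilon_true = ln(1 + epsilon_eng)
epsilon_true = ln(1 + 0.177) = 0.162969
sigma_true * epsilon_true = 739.156 * 0.162969 = 120.5 MPa


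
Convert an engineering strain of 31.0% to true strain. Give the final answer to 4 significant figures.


epsilon_true = ln(1 + epsilon_eng)
epsilon_true = ln(1 + 0.31)
epsilon_true = 0.27


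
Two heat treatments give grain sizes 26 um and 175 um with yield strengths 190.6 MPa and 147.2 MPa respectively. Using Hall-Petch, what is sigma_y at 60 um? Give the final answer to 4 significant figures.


sigma_y = sigma0 + k / sqrt(d)
1/sqrt(d1) = 1/sqrt(2.6e-05) = 196.116;  1/sqrt(d2) = 75.5929
k = (sigma1 - sigma2) / (1/sqrt(d1) - 1/sqrt(d2)) = (190.6 - 147.2) / (196.116 - 75.5929) = 0.360097 MPa*m^0.5
sigma0 = sigma1 - k/sqrt(d1) = 190.6 - 0.360097*196.116 = 119.979 MPa
sigma_y(d3) = 119.979 + 0.360097 / sqrt(6e-05) = 166.5 MPa


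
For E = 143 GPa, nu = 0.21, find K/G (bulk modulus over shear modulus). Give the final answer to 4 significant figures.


G = E / (2*(1+nu))
G = 143 / (2*(1+0.21)) = 59.0909 GPa
K = E / (3*(1-2*nu))
K = 143 / (3*(1-2*0.21)) = 82.1839 GPa
K/G = 82.1839 / 59.0909 = 1.391


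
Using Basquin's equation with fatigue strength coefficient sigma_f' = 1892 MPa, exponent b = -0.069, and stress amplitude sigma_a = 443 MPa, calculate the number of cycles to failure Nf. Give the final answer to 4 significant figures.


sigma_a = sigma_f' * (2*Nf)^b
2*Nf = (sigma_a / sigma_f')^(1/b)
2*Nf = (443 / 1892)^(1/-0.069)
2*Nf = 1.37383e+09
Nf = 6.869e+08 cycles


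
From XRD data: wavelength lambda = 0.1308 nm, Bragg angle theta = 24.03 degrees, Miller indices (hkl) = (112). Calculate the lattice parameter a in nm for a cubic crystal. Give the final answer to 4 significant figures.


d = lambda / (2*sin(theta))
d = 0.1308 / (2*sin(24.03 deg))
d = 0.160603 nm
a = d * sqrt(h^2+k^2+l^2) = 0.160603 * sqrt(6)
a = 0.3934 nm


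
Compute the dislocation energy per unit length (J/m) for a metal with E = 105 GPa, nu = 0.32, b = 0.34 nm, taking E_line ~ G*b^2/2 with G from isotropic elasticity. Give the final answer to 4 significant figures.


Step 1: G = E / (2*(1+nu))
G = 105 / (2*(1+0.32)) = 39.7727 GPa = 3.97727e+10 Pa
Step 2: E_line = G*b^2/2
b = 0.34 nm = 3.4e-10 m
E_line = 0.5 * 3.97727e+10 * (3.4e-10)^2 = 2.299e-09 J/m


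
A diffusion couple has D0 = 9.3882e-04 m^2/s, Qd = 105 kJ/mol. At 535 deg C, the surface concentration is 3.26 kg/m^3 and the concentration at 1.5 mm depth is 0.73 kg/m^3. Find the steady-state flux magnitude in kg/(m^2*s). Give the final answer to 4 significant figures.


Step 1: D = D0 * exp(-Qd/(R*T))
T = 535 + 273.15 = 808.15 K
D = 9.3882e-04 * exp(-105e3 / (8.314 * 808.15)) = 1.53349e-10 m^2/s
Step 2: J = D * (C1 - C2) / dx
J = 1.53349e-10 * (3.26 - 0.73) / 1.5e-03
J = 2.586e-07 kg/(m^2*s)


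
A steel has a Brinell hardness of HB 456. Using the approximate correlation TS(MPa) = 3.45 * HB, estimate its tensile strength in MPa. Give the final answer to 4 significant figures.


TS (MPa) = 3.45 * HB
TS = 3.45 * 456
TS = 1573 MPa


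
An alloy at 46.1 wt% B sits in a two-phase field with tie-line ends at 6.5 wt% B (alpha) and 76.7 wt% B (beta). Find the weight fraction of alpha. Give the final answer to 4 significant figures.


f_alpha = (C_beta - C0) / (C_beta - C_alpha)
f_alpha = (76.7 - 46.1) / (76.7 - 6.5)
f_alpha = 0.4359


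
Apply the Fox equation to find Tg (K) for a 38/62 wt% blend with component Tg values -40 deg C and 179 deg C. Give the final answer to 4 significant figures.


1/Tg = w1/Tg1 + w2/Tg2 (in Kelvin)
Tg1 = 233.15 K, Tg2 = 452.15 K
1/Tg = 0.38/233.15 + 0.62/452.15
Tg = 333.2 K


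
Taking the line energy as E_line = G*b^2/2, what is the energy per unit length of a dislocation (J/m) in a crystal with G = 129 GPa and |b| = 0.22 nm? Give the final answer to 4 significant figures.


E = G*b^2/2
b = 0.22 nm = 2.2e-10 m
G = 129 GPa = 1.29e+11 Pa
E = 0.5 * 1.29e+11 * (2.2e-10)^2
E = 3.122e-09 J/m


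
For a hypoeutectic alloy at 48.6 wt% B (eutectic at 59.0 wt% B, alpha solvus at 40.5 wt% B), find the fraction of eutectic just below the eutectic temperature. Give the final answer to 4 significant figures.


f_primary = (C_e - C0) / (C_e - C_alpha_max)
f_primary = (59.0 - 48.6) / (59.0 - 40.5)
f_primary = 0.562162
f_eutectic = 1 - 0.562162 = 0.4378


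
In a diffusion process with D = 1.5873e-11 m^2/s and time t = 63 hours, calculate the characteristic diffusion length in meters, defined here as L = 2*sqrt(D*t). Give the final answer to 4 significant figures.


t = 63 hr = 226800 s
Diffusion length = 2*sqrt(D*t)
= 2*sqrt(1.5873e-11 * 226800)
= 3.795e-03 m


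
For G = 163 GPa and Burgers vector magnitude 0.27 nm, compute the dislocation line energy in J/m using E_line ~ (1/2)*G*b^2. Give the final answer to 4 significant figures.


E = G*b^2/2
b = 0.27 nm = 2.7e-10 m
G = 163 GPa = 1.63e+11 Pa
E = 0.5 * 1.63e+11 * (2.7e-10)^2
E = 5.941e-09 J/m


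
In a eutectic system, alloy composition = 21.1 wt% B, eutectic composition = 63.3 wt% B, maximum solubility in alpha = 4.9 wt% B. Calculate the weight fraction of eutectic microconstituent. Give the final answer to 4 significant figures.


f_primary = (C_e - C0) / (C_e - C_alpha_max)
f_primary = (63.3 - 21.1) / (63.3 - 4.9)
f_primary = 0.722603
f_eutectic = 1 - 0.722603 = 0.2774


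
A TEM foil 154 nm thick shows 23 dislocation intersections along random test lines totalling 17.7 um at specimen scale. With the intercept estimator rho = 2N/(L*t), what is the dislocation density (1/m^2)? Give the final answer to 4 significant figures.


rho = 2N / (L * t)
L = 17.7 um = 1.77e-05 m, t = 154 nm = 1.54e-07 m
rho = 2 * 23 / (1.77e-05 * 1.54e-07)
rho = 1.688e+13 1/m^2


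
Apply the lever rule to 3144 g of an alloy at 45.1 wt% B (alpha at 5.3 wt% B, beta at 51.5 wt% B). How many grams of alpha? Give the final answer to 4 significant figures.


f_alpha = (C_beta - C0) / (C_beta - C_alpha)
f_alpha = (51.5 - 45.1) / (51.5 - 5.3) = 0.138528
m_alpha = f_alpha * m_total = 0.138528 * 3144 = 435.5 g


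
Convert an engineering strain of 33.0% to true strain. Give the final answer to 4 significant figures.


epsilon_true = ln(1 + epsilon_eng)
epsilon_true = ln(1 + 0.33)
epsilon_true = 0.2852


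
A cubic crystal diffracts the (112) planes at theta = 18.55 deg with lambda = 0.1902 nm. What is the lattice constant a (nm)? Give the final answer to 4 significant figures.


d = lambda / (2*sin(theta))
d = 0.1902 / (2*sin(18.55 deg))
d = 0.298932 nm
a = d * sqrt(h^2+k^2+l^2) = 0.298932 * sqrt(6)
a = 0.7322 nm


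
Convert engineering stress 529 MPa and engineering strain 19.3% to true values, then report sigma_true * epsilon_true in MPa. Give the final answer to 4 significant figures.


sigma_true = sigma_eng * (1 + epsilon_eng)
sigma_true = 529 * (1 + 0.193) = 631.097 MPa
epsilon_true = ln(1 + epsilon_eng)
epsilon_true = ln(1 + 0.193) = 0.176471
sigma_true * epsilon_true = 631.097 * 0.176471 = 111.4 MPa


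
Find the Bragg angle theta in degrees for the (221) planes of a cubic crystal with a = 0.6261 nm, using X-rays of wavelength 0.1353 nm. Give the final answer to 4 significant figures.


d = a / sqrt(h^2+k^2+l^2)
d = 0.6261 / sqrt(9) = 0.2087 nm
lambda = 2*d*sin(theta)  =>  sin(theta) = lambda / (2*d)
sin(theta) = 0.1353 / (2 * 0.2087) = 0.324149
theta = 18.91 deg


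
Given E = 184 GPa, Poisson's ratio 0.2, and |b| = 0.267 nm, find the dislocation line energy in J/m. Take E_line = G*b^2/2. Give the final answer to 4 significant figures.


Step 1: G = E / (2*(1+nu))
G = 184 / (2*(1+0.2)) = 76.6667 GPa = 7.66667e+10 Pa
Step 2: E_line = G*b^2/2
b = 0.267 nm = 2.67e-10 m
E_line = 0.5 * 7.66667e+10 * (2.67e-10)^2 = 2.733e-09 J/m


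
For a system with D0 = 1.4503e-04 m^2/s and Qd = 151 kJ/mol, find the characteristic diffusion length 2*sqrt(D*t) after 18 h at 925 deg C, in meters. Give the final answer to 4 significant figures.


Step 1: D = D0 * exp(-Qd/(R*T))
T = 1198.15 K
D = 1.4503e-04 * exp(-151e3 / (8.314 * 1198.15)) = 3.78628e-11 m^2/s
Step 2: L = 2*sqrt(D*t)
t = 18 h = 64800 s
L = 2*sqrt(3.78628e-11 * 64800) = 3.133e-03 m


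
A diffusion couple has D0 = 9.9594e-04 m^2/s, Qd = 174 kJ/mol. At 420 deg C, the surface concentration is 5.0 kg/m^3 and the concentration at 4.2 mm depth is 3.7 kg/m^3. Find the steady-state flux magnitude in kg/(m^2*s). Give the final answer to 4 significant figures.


Step 1: D = D0 * exp(-Qd/(R*T))
T = 420 + 273.15 = 693.15 K
D = 9.9594e-04 * exp(-174e3 / (8.314 * 693.15)) = 7.68081e-17 m^2/s
Step 2: J = D * (C1 - C2) / dx
J = 7.68081e-17 * (5.0 - 3.7) / 4.2e-03
J = 2.377e-14 kg/(m^2*s)


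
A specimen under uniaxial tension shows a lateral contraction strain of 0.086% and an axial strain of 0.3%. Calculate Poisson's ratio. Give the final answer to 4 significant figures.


nu = -epsilon_lat / epsilon_axial
Lateral strain is contraction (negative), so using magnitudes:
nu = 0.086 / 0.3
nu = 0.2867


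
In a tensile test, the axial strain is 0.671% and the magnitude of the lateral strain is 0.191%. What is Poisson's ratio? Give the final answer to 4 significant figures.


nu = -epsilon_lat / epsilon_axial
Lateral strain is contraction (negative), so using magnitudes:
nu = 0.191 / 0.671
nu = 0.2846


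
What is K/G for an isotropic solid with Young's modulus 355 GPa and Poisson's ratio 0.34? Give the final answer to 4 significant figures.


G = E / (2*(1+nu))
G = 355 / (2*(1+0.34)) = 132.463 GPa
K = E / (3*(1-2*nu))
K = 355 / (3*(1-2*0.34)) = 369.792 GPa
K/G = 369.792 / 132.463 = 2.792


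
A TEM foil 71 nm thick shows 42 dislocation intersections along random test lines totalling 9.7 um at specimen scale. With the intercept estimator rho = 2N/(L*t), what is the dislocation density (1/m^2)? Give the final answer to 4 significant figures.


rho = 2N / (L * t)
L = 9.7 um = 9.7e-06 m, t = 71 nm = 7.1e-08 m
rho = 2 * 42 / (9.7e-06 * 7.1e-08)
rho = 1.22e+14 1/m^2


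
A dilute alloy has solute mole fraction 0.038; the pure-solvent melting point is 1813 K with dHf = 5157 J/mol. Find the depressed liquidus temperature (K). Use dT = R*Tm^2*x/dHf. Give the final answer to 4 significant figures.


dT = R*Tm^2*x / dHf
dT = 8.314 * 1813^2 * 0.038 / 5157
dT = 201.369 K
T_new = 1813 - 201.369 = 1612 K


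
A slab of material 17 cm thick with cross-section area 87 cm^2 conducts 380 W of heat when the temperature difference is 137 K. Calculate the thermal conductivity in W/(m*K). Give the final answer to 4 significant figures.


k = Q*L / (A*dT)
L = 0.17 m, A = 8.7e-03 m^2
k = 380 * 0.17 / (8.7e-03 * 137)
k = 54.2 W/(m*K)


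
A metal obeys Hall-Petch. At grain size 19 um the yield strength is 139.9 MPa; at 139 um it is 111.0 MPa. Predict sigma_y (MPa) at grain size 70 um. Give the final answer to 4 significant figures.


sigma_y = sigma0 + k / sqrt(d)
1/sqrt(d1) = 1/sqrt(1.9e-05) = 229.416;  1/sqrt(d2) = 84.8189
k = (sigma1 - sigma2) / (1/sqrt(d1) - 1/sqrt(d2)) = (139.9 - 111.0) / (229.416 - 84.8189) = 0.199866 MPa*m^0.5
sigma0 = sigma1 - k/sqrt(d1) = 139.9 - 0.199866*229.416 = 94.0476 MPa
sigma_y(d3) = 94.0476 + 0.199866 / sqrt(7e-05) = 117.9 MPa


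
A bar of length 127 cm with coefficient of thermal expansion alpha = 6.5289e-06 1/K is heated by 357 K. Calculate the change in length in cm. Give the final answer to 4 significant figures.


dL = L0 * alpha * dT
dL = 127 * 6.5289e-06 * 357
dL = 0.296 cm


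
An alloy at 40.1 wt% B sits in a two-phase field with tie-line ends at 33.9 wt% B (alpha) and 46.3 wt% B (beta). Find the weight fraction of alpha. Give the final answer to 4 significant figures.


f_alpha = (C_beta - C0) / (C_beta - C_alpha)
f_alpha = (46.3 - 40.1) / (46.3 - 33.9)
f_alpha = 0.5


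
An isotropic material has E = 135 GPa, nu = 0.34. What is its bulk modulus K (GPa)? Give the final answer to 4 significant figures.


K = E / (3*(1-2*nu))
K = 135 / (3*(1-2*0.34))
K = 140.6 GPa


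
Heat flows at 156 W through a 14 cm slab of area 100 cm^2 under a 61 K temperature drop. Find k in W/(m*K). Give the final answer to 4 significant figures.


k = Q*L / (A*dT)
L = 0.14 m, A = 0.01 m^2
k = 156 * 0.14 / (0.01 * 61)
k = 35.8 W/(m*K)


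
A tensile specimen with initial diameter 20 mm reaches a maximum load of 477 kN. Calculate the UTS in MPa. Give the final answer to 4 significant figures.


A0 = pi*(d/2)^2 = pi*(20/2)^2 = 314.159 mm^2
UTS = F_max / A0 = 477*1000 / 314.159
UTS = 1518 MPa


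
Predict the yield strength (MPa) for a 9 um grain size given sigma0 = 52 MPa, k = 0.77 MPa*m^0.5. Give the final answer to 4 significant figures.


sigma_y = sigma0 + k / sqrt(d)
d = 9 um = 9e-06 m
sigma_y = 52 + 0.77 / sqrt(9e-06)
sigma_y = 308.7 MPa


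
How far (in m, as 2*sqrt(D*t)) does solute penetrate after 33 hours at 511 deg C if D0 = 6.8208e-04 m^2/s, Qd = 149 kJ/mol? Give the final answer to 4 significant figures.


Step 1: D = D0 * exp(-Qd/(R*T))
T = 784.15 K
D = 6.8208e-04 * exp(-149e3 / (8.314 * 784.15)) = 8.09337e-14 m^2/s
Step 2: L = 2*sqrt(D*t)
t = 33 h = 118800 s
L = 2*sqrt(8.09337e-14 * 118800) = 1.961e-04 m


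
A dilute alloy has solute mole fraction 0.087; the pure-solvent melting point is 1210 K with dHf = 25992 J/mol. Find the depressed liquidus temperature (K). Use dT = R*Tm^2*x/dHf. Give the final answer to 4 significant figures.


dT = R*Tm^2*x / dHf
dT = 8.314 * 1210^2 * 0.087 / 25992
dT = 40.7437 K
T_new = 1210 - 40.7437 = 1169 K


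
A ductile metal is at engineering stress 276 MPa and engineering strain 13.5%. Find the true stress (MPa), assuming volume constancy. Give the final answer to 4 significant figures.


sigma_true = sigma_eng * (1 + epsilon_eng)
sigma_true = 276 * (1 + 0.135)
sigma_true = 313.3 MPa


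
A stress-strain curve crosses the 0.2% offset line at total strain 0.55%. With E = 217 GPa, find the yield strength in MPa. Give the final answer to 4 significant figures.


Offset strain = 0.002
Elastic strain at yield = total_strain - offset = 5.5e-03 - 0.002 = 3.5e-03
sigma_y = E * elastic_strain = 217000 * 3.5e-03
sigma_y = 759.5 MPa


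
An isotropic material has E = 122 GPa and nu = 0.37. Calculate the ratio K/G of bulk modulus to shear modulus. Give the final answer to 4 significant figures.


G = E / (2*(1+nu))
G = 122 / (2*(1+0.37)) = 44.5255 GPa
K = E / (3*(1-2*nu))
K = 122 / (3*(1-2*0.37)) = 156.41 GPa
K/G = 156.41 / 44.5255 = 3.513


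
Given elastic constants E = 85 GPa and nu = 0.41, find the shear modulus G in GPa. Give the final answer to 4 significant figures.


G = E / (2*(1+nu))
G = 85 / (2*(1+0.41))
G = 30.14 GPa


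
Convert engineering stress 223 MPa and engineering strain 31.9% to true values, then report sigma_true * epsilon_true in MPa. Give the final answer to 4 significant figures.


sigma_true = sigma_eng * (1 + epsilon_eng)
sigma_true = 223 * (1 + 0.319) = 294.137 MPa
epsilon_true = ln(1 + epsilon_eng)
epsilon_true = ln(1 + 0.319) = 0.276874
sigma_true * epsilon_true = 294.137 * 0.276874 = 81.44 MPa


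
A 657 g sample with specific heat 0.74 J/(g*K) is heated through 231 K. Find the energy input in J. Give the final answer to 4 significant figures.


Q = m * cp * dT
Q = 657 * 0.74 * 231
Q = 112300 J


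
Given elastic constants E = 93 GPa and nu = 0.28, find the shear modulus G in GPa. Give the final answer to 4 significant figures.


G = E / (2*(1+nu))
G = 93 / (2*(1+0.28))
G = 36.33 GPa


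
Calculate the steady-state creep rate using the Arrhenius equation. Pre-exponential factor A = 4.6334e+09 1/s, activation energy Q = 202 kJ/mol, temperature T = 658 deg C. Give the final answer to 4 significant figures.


rate = A * exp(-Q / (R*T))
T = 658 + 273.15 = 931.15 K
rate = 4.6334e+09 * exp(-202e3 / (8.314 * 931.15))
rate = 0.02157 1/s


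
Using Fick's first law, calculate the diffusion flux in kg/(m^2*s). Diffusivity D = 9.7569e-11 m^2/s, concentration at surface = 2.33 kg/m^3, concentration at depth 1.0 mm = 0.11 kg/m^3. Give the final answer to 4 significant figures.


J = -D * (dC/dx) = D * (C1 - C2) / dx
J = 9.7569e-11 * (2.33 - 0.11) / 1e-03
J = 2.166e-07 kg/(m^2*s)


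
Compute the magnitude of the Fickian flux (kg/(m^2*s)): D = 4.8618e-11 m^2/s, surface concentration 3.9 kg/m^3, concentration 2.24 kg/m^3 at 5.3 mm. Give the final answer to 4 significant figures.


J = -D * (dC/dx) = D * (C1 - C2) / dx
J = 4.8618e-11 * (3.9 - 2.24) / 5.3e-03
J = 1.523e-08 kg/(m^2*s)


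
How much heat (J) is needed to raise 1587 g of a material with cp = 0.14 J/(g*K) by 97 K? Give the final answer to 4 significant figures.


Q = m * cp * dT
Q = 1587 * 0.14 * 97
Q = 21550 J


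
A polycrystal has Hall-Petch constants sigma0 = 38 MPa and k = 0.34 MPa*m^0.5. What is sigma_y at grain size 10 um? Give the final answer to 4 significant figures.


sigma_y = sigma0 + k / sqrt(d)
d = 10 um = 1e-05 m
sigma_y = 38 + 0.34 / sqrt(1e-05)
sigma_y = 145.5 MPa


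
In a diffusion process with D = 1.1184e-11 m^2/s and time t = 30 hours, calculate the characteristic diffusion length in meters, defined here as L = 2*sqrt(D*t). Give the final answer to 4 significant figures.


t = 30 hr = 108000 s
Diffusion length = 2*sqrt(D*t)
= 2*sqrt(1.1184e-11 * 108000)
= 2.198e-03 m


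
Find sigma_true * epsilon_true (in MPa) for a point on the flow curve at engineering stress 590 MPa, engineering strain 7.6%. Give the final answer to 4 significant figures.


sigma_true = sigma_eng * (1 + epsilon_eng)
sigma_true = 590 * (1 + 0.076) = 634.84 MPa
epsilon_true = ln(1 + epsilon_eng)
epsilon_true = ln(1 + 0.076) = 0.0732505
sigma_true * epsilon_true = 634.84 * 0.0732505 = 46.5 MPa


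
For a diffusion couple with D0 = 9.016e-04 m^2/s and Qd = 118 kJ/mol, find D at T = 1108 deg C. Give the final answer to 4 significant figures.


D = D0 * exp(-Qd / (R*T))
T = 1381.15 K
D = 9.016e-04 * exp(-118e3 / (8.314 * 1381.15))
D = 3.105e-08 m^2/s


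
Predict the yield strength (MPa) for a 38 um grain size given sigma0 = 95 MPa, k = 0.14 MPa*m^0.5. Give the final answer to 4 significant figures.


sigma_y = sigma0 + k / sqrt(d)
d = 38 um = 3.8e-05 m
sigma_y = 95 + 0.14 / sqrt(3.8e-05)
sigma_y = 117.7 MPa


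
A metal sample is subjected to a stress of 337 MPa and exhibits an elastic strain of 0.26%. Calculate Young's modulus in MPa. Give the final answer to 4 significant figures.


E = sigma / epsilon
epsilon = 0.26% = 2.6e-03
E = 337 / 2.6e-03
E = 129600 MPa


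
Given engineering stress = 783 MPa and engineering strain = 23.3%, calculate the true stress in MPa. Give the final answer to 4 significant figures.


sigma_true = sigma_eng * (1 + epsilon_eng)
sigma_true = 783 * (1 + 0.233)
sigma_true = 965.4 MPa


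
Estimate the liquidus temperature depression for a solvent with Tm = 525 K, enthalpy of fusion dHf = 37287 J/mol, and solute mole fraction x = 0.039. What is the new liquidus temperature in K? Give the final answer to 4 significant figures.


dT = R*Tm^2*x / dHf
dT = 8.314 * 525^2 * 0.039 / 37287
dT = 2.39682 K
T_new = 525 - 2.39682 = 522.6 K


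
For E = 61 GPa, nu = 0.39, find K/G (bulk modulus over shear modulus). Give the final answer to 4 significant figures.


G = E / (2*(1+nu))
G = 61 / (2*(1+0.39)) = 21.9424 GPa
K = E / (3*(1-2*nu))
K = 61 / (3*(1-2*0.39)) = 92.4242 GPa
K/G = 92.4242 / 21.9424 = 4.212


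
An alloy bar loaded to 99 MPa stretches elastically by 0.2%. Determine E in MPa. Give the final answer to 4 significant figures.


E = sigma / epsilon
epsilon = 0.2% = 2e-03
E = 99 / 2e-03
E = 49500 MPa


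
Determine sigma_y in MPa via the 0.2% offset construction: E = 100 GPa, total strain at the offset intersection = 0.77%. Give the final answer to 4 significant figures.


Offset strain = 0.002
Elastic strain at yield = total_strain - offset = 7.7e-03 - 0.002 = 5.7e-03
sigma_y = E * elastic_strain = 100000 * 5.7e-03
sigma_y = 570 MPa


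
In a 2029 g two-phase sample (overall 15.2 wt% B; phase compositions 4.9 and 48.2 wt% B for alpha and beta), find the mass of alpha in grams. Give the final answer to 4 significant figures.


f_alpha = (C_beta - C0) / (C_beta - C_alpha)
f_alpha = (48.2 - 15.2) / (48.2 - 4.9) = 0.762125
m_alpha = f_alpha * m_total = 0.762125 * 2029 = 1546 g


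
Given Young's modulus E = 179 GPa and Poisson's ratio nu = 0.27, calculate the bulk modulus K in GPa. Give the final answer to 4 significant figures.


K = E / (3*(1-2*nu))
K = 179 / (3*(1-2*0.27))
K = 129.7 GPa


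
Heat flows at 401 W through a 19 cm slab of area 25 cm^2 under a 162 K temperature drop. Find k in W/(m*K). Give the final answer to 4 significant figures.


k = Q*L / (A*dT)
L = 0.19 m, A = 2.5e-03 m^2
k = 401 * 0.19 / (2.5e-03 * 162)
k = 188.1 W/(m*K)


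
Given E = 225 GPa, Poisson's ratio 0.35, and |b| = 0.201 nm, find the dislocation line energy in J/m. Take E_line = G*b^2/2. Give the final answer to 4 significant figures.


Step 1: G = E / (2*(1+nu))
G = 225 / (2*(1+0.35)) = 83.3333 GPa = 8.33333e+10 Pa
Step 2: E_line = G*b^2/2
b = 0.201 nm = 2.01e-10 m
E_line = 0.5 * 8.33333e+10 * (2.01e-10)^2 = 1.683e-09 J/m


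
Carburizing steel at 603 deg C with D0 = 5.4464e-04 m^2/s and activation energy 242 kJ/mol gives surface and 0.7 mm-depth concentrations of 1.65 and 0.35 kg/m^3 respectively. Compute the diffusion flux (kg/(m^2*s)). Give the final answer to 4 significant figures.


Step 1: D = D0 * exp(-Qd/(R*T))
T = 603 + 273.15 = 876.15 K
D = 5.4464e-04 * exp(-242e3 / (8.314 * 876.15)) = 2.03208e-18 m^2/s
Step 2: J = D * (C1 - C2) / dx
J = 2.03208e-18 * (1.65 - 0.35) / 7e-04
J = 3.774e-15 kg/(m^2*s)


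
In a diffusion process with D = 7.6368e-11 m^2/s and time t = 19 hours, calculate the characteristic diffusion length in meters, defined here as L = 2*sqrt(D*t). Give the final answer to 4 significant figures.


t = 19 hr = 68400 s
Diffusion length = 2*sqrt(D*t)
= 2*sqrt(7.6368e-11 * 68400)
= 4.571e-03 m


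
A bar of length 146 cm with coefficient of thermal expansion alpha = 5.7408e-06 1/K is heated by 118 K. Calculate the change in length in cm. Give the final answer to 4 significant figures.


dL = L0 * alpha * dT
dL = 146 * 5.7408e-06 * 118
dL = 0.0989 cm


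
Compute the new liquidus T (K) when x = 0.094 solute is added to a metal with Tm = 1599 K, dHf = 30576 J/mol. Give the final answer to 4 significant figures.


dT = R*Tm^2*x / dHf
dT = 8.314 * 1599^2 * 0.094 / 30576
dT = 65.3513 K
T_new = 1599 - 65.3513 = 1534 K


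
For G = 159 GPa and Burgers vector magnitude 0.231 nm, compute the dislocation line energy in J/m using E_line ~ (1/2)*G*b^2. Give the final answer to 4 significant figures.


E = G*b^2/2
b = 0.231 nm = 2.31e-10 m
G = 159 GPa = 1.59e+11 Pa
E = 0.5 * 1.59e+11 * (2.31e-10)^2
E = 4.242e-09 J/m


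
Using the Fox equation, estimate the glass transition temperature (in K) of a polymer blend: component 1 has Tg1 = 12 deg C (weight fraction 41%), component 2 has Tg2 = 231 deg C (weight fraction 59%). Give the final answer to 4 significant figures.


1/Tg = w1/Tg1 + w2/Tg2 (in Kelvin)
Tg1 = 285.15 K, Tg2 = 504.15 K
1/Tg = 0.41/285.15 + 0.59/504.15
Tg = 383.4 K


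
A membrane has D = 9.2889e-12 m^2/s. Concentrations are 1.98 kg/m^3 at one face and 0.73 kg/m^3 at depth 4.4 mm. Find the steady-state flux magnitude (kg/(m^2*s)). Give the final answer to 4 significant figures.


J = -D * (dC/dx) = D * (C1 - C2) / dx
J = 9.2889e-12 * (1.98 - 0.73) / 4.4e-03
J = 2.639e-09 kg/(m^2*s)


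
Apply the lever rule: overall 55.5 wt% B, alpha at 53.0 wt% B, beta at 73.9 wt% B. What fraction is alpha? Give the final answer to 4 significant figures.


f_alpha = (C_beta - C0) / (C_beta - C_alpha)
f_alpha = (73.9 - 55.5) / (73.9 - 53.0)
f_alpha = 0.8804


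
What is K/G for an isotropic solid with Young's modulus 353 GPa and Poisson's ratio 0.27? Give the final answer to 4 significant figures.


G = E / (2*(1+nu))
G = 353 / (2*(1+0.27)) = 138.976 GPa
K = E / (3*(1-2*nu))
K = 353 / (3*(1-2*0.27)) = 255.797 GPa
K/G = 255.797 / 138.976 = 1.841


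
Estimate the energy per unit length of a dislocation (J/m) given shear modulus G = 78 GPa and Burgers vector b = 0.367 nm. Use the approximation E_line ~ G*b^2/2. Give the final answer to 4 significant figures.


E = G*b^2/2
b = 0.367 nm = 3.67e-10 m
G = 78 GPa = 7.8e+10 Pa
E = 0.5 * 7.8e+10 * (3.67e-10)^2
E = 5.253e-09 J/m


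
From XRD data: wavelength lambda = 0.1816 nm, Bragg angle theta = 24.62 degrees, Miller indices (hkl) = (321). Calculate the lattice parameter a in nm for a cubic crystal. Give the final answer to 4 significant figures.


d = lambda / (2*sin(theta))
d = 0.1816 / (2*sin(24.62 deg))
d = 0.217956 nm
a = d * sqrt(h^2+k^2+l^2) = 0.217956 * sqrt(14)
a = 0.8155 nm


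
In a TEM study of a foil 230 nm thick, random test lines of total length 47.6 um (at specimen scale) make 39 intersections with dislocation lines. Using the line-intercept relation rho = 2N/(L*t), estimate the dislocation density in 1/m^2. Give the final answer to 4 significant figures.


rho = 2N / (L * t)
L = 47.6 um = 4.76e-05 m, t = 230 nm = 2.3e-07 m
rho = 2 * 39 / (4.76e-05 * 2.3e-07)
rho = 7.125e+12 1/m^2


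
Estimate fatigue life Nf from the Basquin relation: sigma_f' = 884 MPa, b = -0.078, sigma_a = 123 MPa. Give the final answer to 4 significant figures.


sigma_a = sigma_f' * (2*Nf)^b
2*Nf = (sigma_a / sigma_f')^(1/b)
2*Nf = (123 / 884)^(1/-0.078)
2*Nf = 9.58018e+10
Nf = 4.79e+10 cycles


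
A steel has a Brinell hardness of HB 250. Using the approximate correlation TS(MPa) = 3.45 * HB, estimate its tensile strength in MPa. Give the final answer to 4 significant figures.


TS (MPa) = 3.45 * HB
TS = 3.45 * 250
TS = 862.5 MPa


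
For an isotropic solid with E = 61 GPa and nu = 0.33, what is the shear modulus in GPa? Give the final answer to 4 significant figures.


G = E / (2*(1+nu))
G = 61 / (2*(1+0.33))
G = 22.93 GPa


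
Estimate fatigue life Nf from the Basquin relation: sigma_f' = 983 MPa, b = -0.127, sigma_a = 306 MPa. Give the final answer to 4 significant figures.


sigma_a = sigma_f' * (2*Nf)^b
2*Nf = (sigma_a / sigma_f')^(1/b)
2*Nf = (306 / 983)^(1/-0.127)
2*Nf = 9790.48
Nf = 4895 cycles


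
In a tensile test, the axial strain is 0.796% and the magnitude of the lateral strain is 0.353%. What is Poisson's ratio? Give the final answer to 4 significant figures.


nu = -epsilon_lat / epsilon_axial
Lateral strain is contraction (negative), so using magnitudes:
nu = 0.353 / 0.796
nu = 0.4435


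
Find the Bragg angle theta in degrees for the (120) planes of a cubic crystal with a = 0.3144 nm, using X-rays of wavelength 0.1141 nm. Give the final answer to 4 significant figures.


d = a / sqrt(h^2+k^2+l^2)
d = 0.3144 / sqrt(5) = 0.140604 nm
lambda = 2*d*sin(theta)  =>  sin(theta) = lambda / (2*d)
sin(theta) = 0.1141 / (2 * 0.140604) = 0.40575
theta = 23.94 deg


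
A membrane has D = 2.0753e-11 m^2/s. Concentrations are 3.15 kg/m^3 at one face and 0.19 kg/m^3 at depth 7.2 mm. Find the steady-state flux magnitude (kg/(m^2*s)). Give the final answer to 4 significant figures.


J = -D * (dC/dx) = D * (C1 - C2) / dx
J = 2.0753e-11 * (3.15 - 0.19) / 7.2e-03
J = 8.532e-09 kg/(m^2*s)


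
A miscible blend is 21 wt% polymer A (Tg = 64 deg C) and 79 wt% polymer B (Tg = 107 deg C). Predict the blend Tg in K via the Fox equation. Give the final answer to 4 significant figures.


1/Tg = w1/Tg1 + w2/Tg2 (in Kelvin)
Tg1 = 337.15 K, Tg2 = 380.15 K
1/Tg = 0.21/337.15 + 0.79/380.15
Tg = 370.2 K


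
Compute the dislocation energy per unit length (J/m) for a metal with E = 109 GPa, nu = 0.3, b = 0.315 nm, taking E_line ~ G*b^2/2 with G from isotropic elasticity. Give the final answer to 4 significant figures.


Step 1: G = E / (2*(1+nu))
G = 109 / (2*(1+0.3)) = 41.9231 GPa = 4.19231e+10 Pa
Step 2: E_line = G*b^2/2
b = 0.315 nm = 3.15e-10 m
E_line = 0.5 * 4.19231e+10 * (3.15e-10)^2 = 2.08e-09 J/m


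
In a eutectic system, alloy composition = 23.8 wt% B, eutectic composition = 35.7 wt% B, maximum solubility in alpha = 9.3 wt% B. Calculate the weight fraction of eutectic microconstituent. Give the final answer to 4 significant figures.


f_primary = (C_e - C0) / (C_e - C_alpha_max)
f_primary = (35.7 - 23.8) / (35.7 - 9.3)
f_primary = 0.450758
f_eutectic = 1 - 0.450758 = 0.5492


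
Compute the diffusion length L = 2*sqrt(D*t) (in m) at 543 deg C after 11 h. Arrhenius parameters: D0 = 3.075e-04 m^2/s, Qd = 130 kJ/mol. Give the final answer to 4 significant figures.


Step 1: D = D0 * exp(-Qd/(R*T))
T = 816.15 K
D = 3.075e-04 * exp(-130e3 / (8.314 * 816.15)) = 1.47021e-12 m^2/s
Step 2: L = 2*sqrt(D*t)
t = 11 h = 39600 s
L = 2*sqrt(1.47021e-12 * 39600) = 4.826e-04 m


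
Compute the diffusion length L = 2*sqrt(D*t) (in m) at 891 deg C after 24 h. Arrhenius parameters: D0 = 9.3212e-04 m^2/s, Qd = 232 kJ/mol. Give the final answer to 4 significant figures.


Step 1: D = D0 * exp(-Qd/(R*T))
T = 1164.15 K
D = 9.3212e-04 * exp(-232e3 / (8.314 * 1164.15)) = 3.62585e-14 m^2/s
Step 2: L = 2*sqrt(D*t)
t = 24 h = 86400 s
L = 2*sqrt(3.62585e-14 * 86400) = 1.119e-04 m
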